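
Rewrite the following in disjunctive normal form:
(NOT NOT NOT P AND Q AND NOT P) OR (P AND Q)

(NOT NOT NOT P AND Q AND NOT P) OR (P AND Q)
≡ (NOT P AND Q AND NOT P) OR (P AND Q)   (double negation)
≡ (NOT P AND Q) OR (P AND Q)   (simplify)

(NOT P AND Q) OR (P AND Q)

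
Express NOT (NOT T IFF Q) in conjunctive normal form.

(NOT T OR Q) AND (NOT Q OR T)

NOT (NOT T IFF Q)
⇔ NOT ((NOT T IMPLIES Q) AND (Q IMPLIES NOT T))   [eliminate IFF]
⇔ NOT ((NOT NOT T OR Q) AND (Q IMPLIES NOT T))   [eliminate IMPLIES]
⇔ NOT ((NOT NOT T OR Q) AND (NOT Q OR NOT T))   [eliminate IMPLIES]
⇔ NOT (NOT NOT T OR Q) OR NOT (NOT Q OR NOT T)   [De Morgan]
⇔ (NOT NOT NOT T AND NOT Q) OR NOT (NOT Q OR NOT T)   [De Morgan]
⇔ (NOT T AND NOT Q) OR NOT (NOT Q OR NOT T)   [double negation]
⇔ (NOT T AND NOT Q) OR (NOT NOT Q AND NOT NOT T)   [De Morgan]
⇔ (NOT T AND NOT Q) OR (Q AND NOT NOT T)   [double negation]
⇔ (NOT T AND NOT Q) OR (Q AND T)   [double negation]
⇔ (NOT T OR Q) AND (NOT T OR T) AND (NOT Q OR Q) AND (NOT Q OR T)   [distribute OR over AND]
⇔ (NOT T OR Q) AND (NOT Q OR T)   [simplify]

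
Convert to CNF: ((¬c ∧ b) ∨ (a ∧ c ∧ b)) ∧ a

((¬c ∧ b) ∨ (a ∧ c ∧ b)) ∧ a
≡ (¬c ∨ a) ∧ (¬c ∨ c) ∧ (¬c ∨ b) ∧ (b ∨ a) ∧ (b ∨ c) ∧ (b ∨ b) ∧ a   (distribute ∨ over ∧)
≡ b ∧ a   (simplify)

b ∧ a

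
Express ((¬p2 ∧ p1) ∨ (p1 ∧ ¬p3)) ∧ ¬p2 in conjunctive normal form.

((¬p2 ∧ p1) ∨ (p1 ∧ ¬p3)) ∧ ¬p2
≡ (¬p2 ∨ p1) ∧ (¬p2 ∨ ¬p3) ∧ (p1 ∨ p1) ∧ (p1 ∨ ¬p3) ∧ ¬p2   (distribute ∨ over ∧)
≡ p1 ∧ ¬p2   (simplify)

p1 ∧ ¬p2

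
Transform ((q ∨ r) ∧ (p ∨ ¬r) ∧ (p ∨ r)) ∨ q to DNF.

((q ∨ r) ∧ (p ∨ ¬r) ∧ (p ∨ r)) ∨ q
= (q ∧ p ∧ p) ∨ (q ∧ p ∧ r) ∨ (q ∧ ¬r ∧ p) ∨ (q ∧ ¬r ∧ r) ∨ (r ∧ p ∧ p) ∨ (r ∧ p ∧ r) ∨ (r ∧ ¬r ∧ p) ∨ (r ∧ ¬r ∧ r) ∨ q   [distribute ∧ over ∨]
= (r ∧ p) ∨ q   [simplify]

(r ∧ p) ∨ q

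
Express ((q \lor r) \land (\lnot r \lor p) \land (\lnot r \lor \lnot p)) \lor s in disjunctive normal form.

((q \lor r) \land (\lnot r \lor p) \land (\lnot r \lor \lnot p)) \lor s
≡ (q \land \lnot r \land \lnot r) \lor (q \land \lnot r \land \lnot p) \lor (q \land p \land \lnot r) \lor (q \land p \land \lnot p) \lor (r \land \lnot r \land \lnot r) \lor (r \land \lnot r \land \lnot p) \lor (r \land p \land \lnot r) \lor (r \land p \land \lnot p) \lor s   (distribute \land over \lor)
≡ (q \land \lnot r) \lor s   (simplify)

(q \land \lnot r) \lor s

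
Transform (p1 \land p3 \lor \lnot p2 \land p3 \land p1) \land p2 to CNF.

p1 \land p3 \land p2

(p1 \land p3 \lor \lnot p2 \land p3 \land p1) \land p2
= (p1 \lor \lnot p2) \land (p1 \lor p3) \land (p1 \lor p1) \land (p3 \lor \lnot p2) \land (p3 \lor p3) \land (p3 \lor p1) \land p2   [distribute \lor over \land]
= p1 \land p3 \land p2   [simplify]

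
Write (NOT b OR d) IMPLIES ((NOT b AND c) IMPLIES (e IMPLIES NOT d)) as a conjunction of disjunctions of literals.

(NOT b OR d) IMPLIES ((NOT b AND c) IMPLIES (e IMPLIES NOT d))
≡ NOT (NOT b OR d) OR ((NOT b AND c) IMPLIES (e IMPLIES NOT d))   [eliminate IMPLIES]
≡ NOT (NOT b OR d) OR NOT (NOT b AND c) OR (e IMPLIES NOT d)   [eliminate IMPLIES]
≡ NOT (NOT b OR d) OR NOT (NOT b AND c) OR NOT e OR NOT d   [eliminate IMPLIES]
≡ (NOT NOT b AND NOT d) OR NOT (NOT b AND c) OR NOT e OR NOT d   [De Morgan]
≡ (b AND NOT d) OR NOT (NOT b AND c) OR NOT e OR NOT d   [double negation]
≡ (b AND NOT d) OR NOT NOT b OR NOT c OR NOT e OR NOT d   [De Morgan]
≡ (b AND NOT d) OR b OR NOT c OR NOT e OR NOT d   [double negation]
≡ (b OR b OR NOT c OR NOT e OR NOT d) AND (NOT d OR b OR NOT c OR NOT e OR NOT d)   [distribute OR over AND]
≡ b OR NOT c OR NOT e OR NOT d   [simplify]

b OR NOT c OR NOT e OR NOT d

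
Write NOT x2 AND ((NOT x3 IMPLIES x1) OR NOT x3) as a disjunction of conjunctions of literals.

(NOT x2 AND x3) OR (NOT x2 AND x1) OR (NOT x2 AND NOT x3)

NOT x2 AND ((NOT x3 IMPLIES x1) OR NOT x3)
= NOT x2 AND (NOT NOT x3 OR x1 OR NOT x3)   [eliminate IMPLIES]
= NOT x2 AND (x3 OR x1 OR NOT x3)   [double negation]
= (NOT x2 AND x3) OR (NOT x2 AND x1) OR (NOT x2 AND NOT x3)   [distribute AND over OR]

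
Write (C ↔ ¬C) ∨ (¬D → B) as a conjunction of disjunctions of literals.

(C ↔ ¬C) ∨ (¬D → B)
= (C → ¬C) ∧ (¬C → C) ∨ (¬D → B)   (eliminate ↔)
= (¬C ∨ ¬C) ∧ (¬C → C) ∨ (¬D → B)   (eliminate →)
= (¬C ∨ ¬C) ∧ (¬¬C ∨ C) ∨ (¬D → B)   (eliminate →)
= (¬C ∨ ¬C) ∧ (¬¬C ∨ C) ∨ ¬¬D ∨ B   (eliminate →)
= (¬C ∨ ¬C) ∧ (C ∨ C) ∨ ¬¬D ∨ B   (double negation)
= (¬C ∨ ¬C) ∧ (C ∨ C) ∨ D ∨ B   (double negation)
= (¬C ∨ ¬C ∨ D ∨ B) ∧ (C ∨ C ∨ D ∨ B)   (distribute ∨ over ∧)
= (¬C ∨ D ∨ B) ∧ (C ∨ D ∨ B)   (simplify)

(¬C ∨ D ∨ B) ∧ (C ∨ D ∨ B)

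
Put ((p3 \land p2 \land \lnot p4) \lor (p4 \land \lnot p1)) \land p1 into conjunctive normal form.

((p3 \land p2 \land \lnot p4) \lor (p4 \land \lnot p1)) \land p1
⇔ (p3 \lor p4) \land (p3 \lor \lnot p1) \land (p2 \lor p4) \land (p2 \lor \lnot p1) \land (\lnot p4 \lor p4) \land (\lnot p4 \lor \lnot p1) \land p1   — distribute \lor over \land
⇔ (p3 \lor p4) \land (p3 \lor \lnot p1) \land (p2 \lor p4) \land (p2 \lor \lnot p1) \land (\lnot p4 \lor \lnot p1) \land p1   — simplify

(p3 \lor p4) \land (p3 \lor \lnot p1) \land (p2 \lor p4) \land (p2 \lor \lnot p1) \land (\lnot p4 \lor \lnot p1) \land p1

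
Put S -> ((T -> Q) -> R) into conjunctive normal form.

(~S | T | R) & (~S | ~Q | R)

S -> ((T -> Q) -> R)
≡ ~S | ((T -> Q) -> R)   (eliminate ->)
≡ ~S | ~(T -> Q) | R   (eliminate ->)
≡ ~S | ~(~T | Q) | R   (eliminate ->)
≡ ~S | (~~T & ~Q) | R   (De Morgan)
≡ ~S | (T & ~Q) | R   (double negation)
≡ (~S | T | R) & (~S | ~Q | R)   (distribute | over &)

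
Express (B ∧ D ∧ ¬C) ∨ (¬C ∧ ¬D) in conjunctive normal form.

(B ∧ D ∧ ¬C) ∨ (¬C ∧ ¬D)
= (B ∨ ¬C) ∧ (B ∨ ¬D) ∧ (D ∨ ¬C) ∧ (D ∨ ¬D) ∧ (¬C ∨ ¬C) ∧ (¬C ∨ ¬D)   [distribute ∨ over ∧]
= (B ∨ ¬D) ∧ ¬C   [simplify]

(B ∨ ¬D) ∧ ¬C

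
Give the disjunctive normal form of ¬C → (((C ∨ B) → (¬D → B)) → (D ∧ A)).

¬C → (((C ∨ B) → (¬D → B)) → (D ∧ A))
⇔ ¬¬C ∨ (((C ∨ B) → (¬D → B)) → (D ∧ A))
⇔ ¬¬C ∨ ¬((C ∨ B) → (¬D → B)) ∨ (D ∧ A)
⇔ ¬¬C ∨ ¬(¬(C ∨ B) ∨ (¬D → B)) ∨ (D ∧ A)
⇔ ¬¬C ∨ ¬(¬(C ∨ B) ∨ ¬¬D ∨ B) ∨ (D ∧ A)
⇔ C ∨ ¬(¬(C ∨ B) ∨ ¬¬D ∨ B) ∨ (D ∧ A)
⇔ C ∨ (¬¬(C ∨ B) ∧ ¬¬¬D ∧ ¬B) ∨ (D ∧ A)
⇔ C ∨ ((C ∨ B) ∧ ¬¬¬D ∧ ¬B) ∨ (D ∧ A)
⇔ C ∨ ((C ∨ B) ∧ ¬D ∧ ¬B) ∨ (D ∧ A)
⇔ C ∨ (C ∧ ¬D ∧ ¬B) ∨ (B ∧ ¬D ∧ ¬B) ∨ (D ∧ A)
⇔ C ∨ (D ∧ A)

C ∨ (D ∧ A)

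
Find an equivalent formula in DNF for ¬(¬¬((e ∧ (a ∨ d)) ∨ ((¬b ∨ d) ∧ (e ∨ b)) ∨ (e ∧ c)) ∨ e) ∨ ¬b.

¬(¬¬((e ∧ (a ∨ d)) ∨ ((¬b ∨ d) ∧ (e ∨ b)) ∨ (e ∧ c)) ∨ e) ∨ ¬b
= (¬¬¬((e ∧ (a ∨ d)) ∨ ((¬b ∨ d) ∧ (e ∨ b)) ∨ (e ∧ c)) ∧ ¬e) ∨ ¬b   (De Morgan)
= (¬((e ∧ (a ∨ d)) ∨ ((¬b ∨ d) ∧ (e ∨ b)) ∨ (e ∧ c)) ∧ ¬e) ∨ ¬b   (double negation)
= (¬(e ∧ (a ∨ d)) ∧ ¬((¬b ∨ d) ∧ (e ∨ b)) ∧ ¬(e ∧ c) ∧ ¬e) ∨ ¬b   (De Morgan)
= ((¬e ∨ ¬(a ∨ d)) ∧ ¬((¬b ∨ d) ∧ (e ∨ b)) ∧ ¬(e ∧ c) ∧ ¬e) ∨ ¬b   (De Morgan)
= ((¬e ∨ (¬a ∧ ¬d)) ∧ ¬((¬b ∨ d) ∧ (e ∨ b)) ∧ ¬(e ∧ c) ∧ ¬e) ∨ ¬b   (De Morgan)
= ((¬e ∨ (¬a ∧ ¬d)) ∧ (¬(¬b ∨ d) ∨ ¬(e ∨ b)) ∧ ¬(e ∧ c) ∧ ¬e) ∨ ¬b   (De Morgan)
= ((¬e ∨ (¬a ∧ ¬d)) ∧ ((¬¬b ∧ ¬d) ∨ ¬(e ∨ b)) ∧ ¬(e ∧ c) ∧ ¬e) ∨ ¬b   (De Morgan)
= ((¬e ∨ (¬a ∧ ¬d)) ∧ ((b ∧ ¬d) ∨ ¬(e ∨ b)) ∧ ¬(e ∧ c) ∧ ¬e) ∨ ¬b   (double negation)
= ((¬e ∨ (¬a ∧ ¬d)) ∧ ((b ∧ ¬d) ∨ (¬e ∧ ¬b)) ∧ ¬(e ∧ c) ∧ ¬e) ∨ ¬b   (De Morgan)
= ((¬e ∨ (¬a ∧ ¬d)) ∧ ((b ∧ ¬d) ∨ (¬e ∧ ¬b)) ∧ (¬e ∨ ¬c) ∧ ¬e) ∨ ¬b   (De Morgan)
= (¬e ∧ b ∧ ¬d ∧ ¬e ∧ ¬e) ∨ (¬e ∧ b ∧ ¬d ∧ ¬c ∧ ¬e) ∨ (¬e ∧ ¬e ∧ ¬b ∧ ¬e ∧ ¬e) ∨ (¬e ∧ ¬e ∧ ¬b ∧ ¬c ∧ ¬e) ∨ (¬a ∧ ¬d ∧ b ∧ ¬d ∧ ¬e ∧ ¬e) ∨ (¬a ∧ ¬d ∧ b ∧ ¬d ∧ ¬c ∧ ¬e) ∨ (¬a ∧ ¬d ∧ ¬e ∧ ¬b ∧ ¬e ∧ ¬e) ∨ (¬a ∧ ¬d ∧ ¬e ∧ ¬b ∧ ¬c ∧ ¬e) ∨ ¬b   (distribute ∧ over ∨)
= (¬e ∧ b ∧ ¬d) ∨ ¬b   (simplify)

(¬e ∧ b ∧ ¬d) ∨ ¬b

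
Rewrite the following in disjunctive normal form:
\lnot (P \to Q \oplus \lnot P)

\lnot (P \to Q \oplus \lnot P)
⇔ \lnot (\lnot P \lor (Q \oplus \lnot P))   [eliminate \to]
⇔ \lnot (\lnot P \lor Q \land \lnot \lnot P \lor \lnot Q \land \lnot P)   [expand \oplus]
⇔ \lnot \lnot P \land \lnot (Q \land \lnot \lnot P) \land \lnot (\lnot Q \land \lnot P)   [De Morgan]
⇔ P \land \lnot (Q \land \lnot \lnot P) \land \lnot (\lnot Q \land \lnot P)   [double negation]
⇔ P \land (\lnot Q \lor \lnot \lnot \lnot P) \land \lnot (\lnot Q \land \lnot P)   [De Morgan]
⇔ P \land (\lnot Q \lor \lnot P) \land \lnot (\lnot Q \land \lnot P)   [double negation]
⇔ P \land (\lnot Q \lor \lnot P) \land (\lnot \lnot Q \lor \lnot \lnot P)   [De Morgan]
⇔ P \land (\lnot Q \lor \lnot P) \land (Q \lor \lnot \lnot P)   [double negation]
⇔ P \land (\lnot Q \lor \lnot P) \land (Q \lor P)   [double negation]
⇔ P \land \lnot Q \land Q \lor P \land \lnot Q \land P \lor P \land \lnot P \land Q \lor P \land \lnot P \land P   [distribute \land over \lor]
⇔ P \land \lnot Q   [simplify]

P \land \lnot Q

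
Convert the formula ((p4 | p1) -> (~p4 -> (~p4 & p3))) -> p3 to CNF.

(p4 | p1 | p3) & (~p4 | p3)

((p4 | p1) -> (~p4 -> (~p4 & p3))) -> p3
⇔ ~((p4 | p1) -> (~p4 -> (~p4 & p3))) | p3   [eliminate ->]
⇔ ~(~(p4 | p1) | (~p4 -> (~p4 & p3))) | p3   [eliminate ->]
⇔ ~(~(p4 | p1) | ~~p4 | (~p4 & p3)) | p3   [eliminate ->]
⇔ (~~(p4 | p1) & ~~~p4 & ~(~p4 & p3)) | p3   [De Morgan]
⇔ ((p4 | p1) & ~~~p4 & ~(~p4 & p3)) | p3   [double negation]
⇔ ((p4 | p1) & ~p4 & ~(~p4 & p3)) | p3   [double negation]
⇔ ((p4 | p1) & ~p4 & (~~p4 | ~p3)) | p3   [De Morgan]
⇔ ((p4 | p1) & ~p4 & (p4 | ~p3)) | p3   [double negation]
⇔ (p4 | p1 | p3) & (~p4 | p3) & (p4 | ~p3 | p3)   [distribute | over &]
⇔ (p4 | p1 | p3) & (~p4 | p3)   [simplify]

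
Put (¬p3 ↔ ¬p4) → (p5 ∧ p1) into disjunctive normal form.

(¬p3 ↔ ¬p4) → (p5 ∧ p1)
⇔ ¬(¬p3 ↔ ¬p4) ∨ (p5 ∧ p1)   (eliminate →)
⇔ ¬((¬p3 → ¬p4) ∧ (¬p4 → ¬p3)) ∨ (p5 ∧ p1)   (eliminate ↔)
⇔ ¬((¬¬p3 ∨ ¬p4) ∧ (¬p4 → ¬p3)) ∨ (p5 ∧ p1)   (eliminate →)
⇔ ¬((¬¬p3 ∨ ¬p4) ∧ (¬¬p4 ∨ ¬p3)) ∨ (p5 ∧ p1)   (eliminate →)
⇔ ¬(¬¬p3 ∨ ¬p4) ∨ ¬(¬¬p4 ∨ ¬p3) ∨ (p5 ∧ p1)   (De Morgan)
⇔ (¬¬¬p3 ∧ ¬¬p4) ∨ ¬(¬¬p4 ∨ ¬p3) ∨ (p5 ∧ p1)   (De Morgan)
⇔ (¬p3 ∧ ¬¬p4) ∨ ¬(¬¬p4 ∨ ¬p3) ∨ (p5 ∧ p1)   (double negation)
⇔ (¬p3 ∧ p4) ∨ ¬(¬¬p4 ∨ ¬p3) ∨ (p5 ∧ p1)   (double negation)
⇔ (¬p3 ∧ p4) ∨ (¬¬¬p4 ∧ ¬¬p3) ∨ (p5 ∧ p1)   (De Morgan)
⇔ (¬p3 ∧ p4) ∨ (¬p4 ∧ ¬¬p3) ∨ (p5 ∧ p1)   (double negation)
⇔ (¬p3 ∧ p4) ∨ (¬p4 ∧ p3) ∨ (p5 ∧ p1)   (double negation)

(¬p3 ∧ p4) ∨ (¬p4 ∧ p3) ∨ (p5 ∧ p1)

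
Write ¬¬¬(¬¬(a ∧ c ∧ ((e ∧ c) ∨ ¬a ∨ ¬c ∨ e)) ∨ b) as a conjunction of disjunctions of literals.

¬¬¬(¬¬(a ∧ c ∧ ((e ∧ c) ∨ ¬a ∨ ¬c ∨ e)) ∨ b)
⇔ ¬(¬¬(a ∧ c ∧ ((e ∧ c) ∨ ¬a ∨ ¬c ∨ e)) ∨ b)   [double negation]
⇔ ¬¬¬(a ∧ c ∧ ((e ∧ c) ∨ ¬a ∨ ¬c ∨ e)) ∧ ¬b   [De Morgan]
⇔ ¬(a ∧ c ∧ ((e ∧ c) ∨ ¬a ∨ ¬c ∨ e)) ∧ ¬b   [double negation]
⇔ (¬a ∨ ¬c ∨ ¬((e ∧ c) ∨ ¬a ∨ ¬c ∨ e)) ∧ ¬b   [De Morgan]
⇔ (¬a ∨ ¬c ∨ (¬(e ∧ c) ∧ ¬¬a ∧ ¬¬c ∧ ¬e)) ∧ ¬b   [De Morgan]
⇔ (¬a ∨ ¬c ∨ ((¬e ∨ ¬c) ∧ ¬¬a ∧ ¬¬c ∧ ¬e)) ∧ ¬b   [De Morgan]
⇔ (¬a ∨ ¬c ∨ ((¬e ∨ ¬c) ∧ a ∧ ¬¬c ∧ ¬e)) ∧ ¬b   [double negation]
⇔ (¬a ∨ ¬c ∨ ((¬e ∨ ¬c) ∧ a ∧ c ∧ ¬e)) ∧ ¬b   [double negation]
⇔ (¬a ∨ ¬c ∨ ¬e ∨ ¬c) ∧ (¬a ∨ ¬c ∨ a) ∧ (¬a ∨ ¬c ∨ c) ∧ (¬a ∨ ¬c ∨ ¬e) ∧ ¬b   [distribute ∨ over ∧]
⇔ (¬a ∨ ¬c ∨ ¬e) ∧ ¬b   [simplify]

(¬a ∨ ¬c ∨ ¬e) ∧ ¬b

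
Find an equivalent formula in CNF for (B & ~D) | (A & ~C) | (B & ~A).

(B | A) & (B | ~C) & (~D | ~C | ~A)

(B & ~D) | (A & ~C) | (B & ~A)
= (B | A | B) & (B | A | ~A) & (B | ~C | B) & (B | ~C | ~A) & (~D | A | B) & (~D | A | ~A) & (~D | ~C | B) & (~D | ~C | ~A)   [distribute | over &]
= (B | A) & (B | ~C) & (~D | ~C | ~A)   [simplify]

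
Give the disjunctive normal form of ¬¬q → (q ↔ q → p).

¬¬q → (q ↔ q → p)
≡ ¬¬¬q ∨ (q ↔ q → p)   (eliminate →)
≡ ¬¬¬q ∨ (q → (q → p)) ∧ ((q → p) → q)   (eliminate ↔)
≡ ¬¬¬q ∨ (¬q ∨ (q → p)) ∧ ((q → p) → q)   (eliminate →)
≡ ¬¬¬q ∨ (¬q ∨ ¬q ∨ p) ∧ ((q → p) → q)   (eliminate →)
≡ ¬¬¬q ∨ (¬q ∨ ¬q ∨ p) ∧ (¬(q → p) ∨ q)   (eliminate →)
≡ ¬¬¬q ∨ (¬q ∨ ¬q ∨ p) ∧ (¬(¬q ∨ p) ∨ q)   (eliminate →)
≡ ¬q ∨ (¬q ∨ ¬q ∨ p) ∧ (¬(¬q ∨ p) ∨ q)   (double negation)
≡ ¬q ∨ (¬q ∨ ¬q ∨ p) ∧ (¬¬q ∧ ¬p ∨ q)   (De Morgan)
≡ ¬q ∨ (¬q ∨ ¬q ∨ p) ∧ (q ∧ ¬p ∨ q)   (double negation)
≡ ¬q ∨ ¬q ∧ q ∧ ¬p ∨ ¬q ∧ q ∨ ¬q ∧ q ∧ ¬p ∨ ¬q ∧ q ∨ p ∧ q ∧ ¬p ∨ p ∧ q   (distribute ∧ over ∨)
≡ ¬q ∨ p ∧ q   (simplify)

¬q ∨ p ∧ q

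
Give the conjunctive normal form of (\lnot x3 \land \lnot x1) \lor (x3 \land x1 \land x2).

(\lnot x3 \land \lnot x1) \lor (x3 \land x1 \land x2)
= (\lnot x3 \lor x3) \land (\lnot x3 \lor x1) \land (\lnot x3 \lor x2) \land (\lnot x1 \lor x3) \land (\lnot x1 \lor x1) \land (\lnot x1 \lor x2)   (distribute \lor over \land)
= (\lnot x3 \lor x1) \land (\lnot x3 \lor x2) \land (\lnot x1 \lor x3) \land (\lnot x1 \lor x2)   (simplify)

(\lnot x3 \lor x1) \land (\lnot x3 \lor x2) \land (\lnot x1 \lor x3) \land (\lnot x1 \lor x2)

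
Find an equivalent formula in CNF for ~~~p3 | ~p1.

~p3 | ~p1

~~~p3 | ~p1
⇔ ~p3 | ~p1   — double negation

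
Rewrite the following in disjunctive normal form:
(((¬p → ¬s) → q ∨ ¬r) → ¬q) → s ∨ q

q ∨ s

(((¬p → ¬s) → q ∨ ¬r) → ¬q) → s ∨ q
⇔ ¬(((¬p → ¬s) → q ∨ ¬r) → ¬q) ∨ s ∨ q   (eliminate →)
⇔ ¬(¬((¬p → ¬s) → q ∨ ¬r) ∨ ¬q) ∨ s ∨ q   (eliminate →)
⇔ ¬(¬(¬(¬p → ¬s) ∨ q ∨ ¬r) ∨ ¬q) ∨ s ∨ q   (eliminate →)
⇔ ¬(¬(¬(¬¬p ∨ ¬s) ∨ q ∨ ¬r) ∨ ¬q) ∨ s ∨ q   (eliminate →)
⇔ ¬¬(¬(¬¬p ∨ ¬s) ∨ q ∨ ¬r) ∧ ¬¬q ∨ s ∨ q   (De Morgan)
⇔ (¬(¬¬p ∨ ¬s) ∨ q ∨ ¬r) ∧ ¬¬q ∨ s ∨ q   (double negation)
⇔ (¬¬¬p ∧ ¬¬s ∨ q ∨ ¬r) ∧ ¬¬q ∨ s ∨ q   (De Morgan)
⇔ (¬p ∧ ¬¬s ∨ q ∨ ¬r) ∧ ¬¬q ∨ s ∨ q   (double negation)
⇔ (¬p ∧ s ∨ q ∨ ¬r) ∧ ¬¬q ∨ s ∨ q   (double negation)
⇔ (¬p ∧ s ∨ q ∨ ¬r) ∧ q ∨ s ∨ q   (double negation)
⇔ ¬p ∧ s ∧ q ∨ q ∧ q ∨ ¬r ∧ q ∨ s ∨ q   (distribute ∧ over ∨)
⇔ q ∨ s   (simplify)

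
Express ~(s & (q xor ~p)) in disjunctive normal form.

~s | (~q & p) | (~p & q)

~(s & (q xor ~p))
≡ ~(s & ((q & ~~p) | (~q & ~p)))   [expand xor]
≡ ~s | ~((q & ~~p) | (~q & ~p))   [De Morgan]
≡ ~s | (~(q & ~~p) & ~(~q & ~p))   [De Morgan]
≡ ~s | ((~q | ~~~p) & ~(~q & ~p))   [De Morgan]
≡ ~s | ((~q | ~p) & ~(~q & ~p))   [double negation]
≡ ~s | ((~q | ~p) & (~~q | ~~p))   [De Morgan]
≡ ~s | ((~q | ~p) & (q | ~~p))   [double negation]
≡ ~s | ((~q | ~p) & (q | p))   [double negation]
≡ ~s | (~q & q) | (~q & p) | (~p & q) | (~p & p)   [distribute & over |]
≡ ~s | (~q & p) | (~p & q)   [simplify]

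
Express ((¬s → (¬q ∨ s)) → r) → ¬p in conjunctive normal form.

(s ∨ ¬q ∨ ¬p) ∧ (¬r ∨ ¬p)

((¬s → (¬q ∨ s)) → r) → ¬p
≡ ¬((¬s → (¬q ∨ s)) → r) ∨ ¬p   (eliminate →)
≡ ¬(¬(¬s → (¬q ∨ s)) ∨ r) ∨ ¬p   (eliminate →)
≡ ¬(¬(¬¬s ∨ ¬q ∨ s) ∨ r) ∨ ¬p   (eliminate →)
≡ (¬¬(¬¬s ∨ ¬q ∨ s) ∧ ¬r) ∨ ¬p   (De Morgan)
≡ ((¬¬s ∨ ¬q ∨ s) ∧ ¬r) ∨ ¬p   (double negation)
≡ ((s ∨ ¬q ∨ s) ∧ ¬r) ∨ ¬p   (double negation)
≡ (s ∨ ¬q ∨ s ∨ ¬p) ∧ (¬r ∨ ¬p)   (distribute ∨ over ∧)
≡ (s ∨ ¬q ∨ ¬p) ∧ (¬r ∨ ¬p)   (simplify)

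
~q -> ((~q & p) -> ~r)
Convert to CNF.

~q -> ((~q & p) -> ~r)
≡ ~~q | ((~q & p) -> ~r)   [eliminate ->]
≡ ~~q | ~(~q & p) | ~r   [eliminate ->]
≡ q | ~(~q & p) | ~r   [double negation]
≡ q | ~~q | ~p | ~r   [De Morgan]
≡ q | q | ~p | ~r   [double negation]
≡ q | ~p | ~r   [simplify]

q | ~p | ~r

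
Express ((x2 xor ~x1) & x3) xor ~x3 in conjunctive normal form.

((x2 xor ~x1) & x3) xor ~x3
≡ (((x2 xor ~x1) & x3) | ~x3) & ~((x2 xor ~x1) & x3 & ~x3)   (expand xor)
≡ (((x2 | ~x1) & ~(x2 & ~x1) & x3) | ~x3) & ~((x2 xor ~x1) & x3 & ~x3)   (expand xor)
≡ (((x2 | ~x1) & ~(x2 & ~x1) & x3) | ~x3) & ~((x2 | ~x1) & ~(x2 & ~x1) & x3 & ~x3)   (expand xor)
≡ (((x2 | ~x1) & (~x2 | ~~x1) & x3) | ~x3) & ~((x2 | ~x1) & ~(x2 & ~x1) & x3 & ~x3)   (De Morgan)
≡ (((x2 | ~x1) & (~x2 | x1) & x3) | ~x3) & ~((x2 | ~x1) & ~(x2 & ~x1) & x3 & ~x3)   (double negation)
≡ (((x2 | ~x1) & (~x2 | x1) & x3) | ~x3) & (~(x2 | ~x1) | ~~(x2 & ~x1) | ~x3 | ~~x3)   (De Morgan)
≡ (((x2 | ~x1) & (~x2 | x1) & x3) | ~x3) & ((~x2 & ~~x1) | ~~(x2 & ~x1) | ~x3 | ~~x3)   (De Morgan)
≡ (((x2 | ~x1) & (~x2 | x1) & x3) | ~x3) & ((~x2 & x1) | ~~(x2 & ~x1) | ~x3 | ~~x3)   (double negation)
≡ (((x2 | ~x1) & (~x2 | x1) & x3) | ~x3) & ((~x2 & x1) | (x2 & ~x1) | ~x3 | ~~x3)   (double negation)
≡ (((x2 | ~x1) & (~x2 | x1) & x3) | ~x3) & ((~x2 & x1) | (x2 & ~x1) | ~x3 | x3)   (double negation)
≡ (x2 | ~x1 | ~x3) & (~x2 | x1 | ~x3) & (x3 | ~x3) & (~x2 | x2 | ~x3 | x3) & (~x2 | ~x1 | ~x3 | x3) & (x1 | x2 | ~x3 | x3) & (x1 | ~x1 | ~x3 | x3)   (distribute | over &)
≡ (x2 | ~x1 | ~x3) & (~x2 | x1 | ~x3)   (simplify)

(x2 | ~x1 | ~x3) & (~x2 | x1 | ~x3)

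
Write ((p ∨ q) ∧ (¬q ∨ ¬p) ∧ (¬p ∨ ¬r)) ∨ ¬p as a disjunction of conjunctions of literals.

(p ∧ ¬q ∧ ¬r) ∨ ¬p

((p ∨ q) ∧ (¬q ∨ ¬p) ∧ (¬p ∨ ¬r)) ∨ ¬p
= (p ∧ ¬q ∧ ¬p) ∨ (p ∧ ¬q ∧ ¬r) ∨ (p ∧ ¬p ∧ ¬p) ∨ (p ∧ ¬p ∧ ¬r) ∨ (q ∧ ¬q ∧ ¬p) ∨ (q ∧ ¬q ∧ ¬r) ∨ (q ∧ ¬p ∧ ¬p) ∨ (q ∧ ¬p ∧ ¬r) ∨ ¬p   (distribute ∧ over ∨)
= (p ∧ ¬q ∧ ¬r) ∨ ¬p   (simplify)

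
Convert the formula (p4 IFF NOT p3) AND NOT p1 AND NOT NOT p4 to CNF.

(p4 IFF NOT p3) AND NOT p1 AND NOT NOT p4
⇔ (p4 IMPLIES NOT p3) AND (NOT p3 IMPLIES p4) AND NOT p1 AND NOT NOT p4   [eliminate IFF]
⇔ (NOT p4 OR NOT p3) AND (NOT p3 IMPLIES p4) AND NOT p1 AND NOT NOT p4   [eliminate IMPLIES]
⇔ (NOT p4 OR NOT p3) AND (NOT NOT p3 OR p4) AND NOT p1 AND NOT NOT p4   [eliminate IMPLIES]
⇔ (NOT p4 OR NOT p3) AND (p3 OR p4) AND NOT p1 AND NOT NOT p4   [double negation]
⇔ (NOT p4 OR NOT p3) AND (p3 OR p4) AND NOT p1 AND p4   [double negation]
⇔ (NOT p4 OR NOT p3) AND NOT p1 AND p4   [simplify]

(NOT p4 OR NOT p3) AND NOT p1 AND p4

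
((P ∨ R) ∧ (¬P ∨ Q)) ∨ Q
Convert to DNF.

((P ∨ R) ∧ (¬P ∨ Q)) ∨ Q
≡ (P ∧ ¬P) ∨ (P ∧ Q) ∨ (R ∧ ¬P) ∨ (R ∧ Q) ∨ Q   [distribute ∧ over ∨]
≡ (R ∧ ¬P) ∨ Q   [simplify]

(R ∧ ¬P) ∨ Q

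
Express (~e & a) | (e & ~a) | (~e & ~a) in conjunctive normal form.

~e | ~a

(~e & a) | (e & ~a) | (~e & ~a)
≡ (~e | e | ~e) & (~e | e | ~a) & (~e | ~a | ~e) & (~e | ~a | ~a) & (a | e | ~e) & (a | e | ~a) & (a | ~a | ~e) & (a | ~a | ~a)
≡ ~e | ~a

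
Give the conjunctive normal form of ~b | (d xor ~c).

(~b | d | ~c) & (~b | ~d | c)

~b | (d xor ~c)
= ~b | ((d | ~c) & ~(d & ~c))   [expand xor]
= ~b | ((d | ~c) & (~d | ~~c))   [De Morgan]
= ~b | ((d | ~c) & (~d | c))   [double negation]
= (~b | d | ~c) & (~b | ~d | c)   [distribute | over &]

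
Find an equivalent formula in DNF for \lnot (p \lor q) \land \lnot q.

\lnot (p \lor q) \land \lnot q
⇔ \lnot p \land \lnot q \land \lnot q   [De Morgan]
⇔ \lnot p \land \lnot q   [simplify]

\lnot p \land \lnot q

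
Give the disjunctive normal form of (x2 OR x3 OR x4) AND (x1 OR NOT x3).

(x2 AND x1) OR (x2 AND NOT x3) OR (x3 AND x1) OR (x4 AND x1) OR (x4 AND NOT x3)

(x2 OR x3 OR x4) AND (x1 OR NOT x3)
≡ (x2 AND x1) OR (x2 AND NOT x3) OR (x3 AND x1) OR (x3 AND NOT x3) OR (x4 AND x1) OR (x4 AND NOT x3)   [distribute AND over OR]
≡ (x2 AND x1) OR (x2 AND NOT x3) OR (x3 AND x1) OR (x4 AND x1) OR (x4 AND NOT x3)   [simplify]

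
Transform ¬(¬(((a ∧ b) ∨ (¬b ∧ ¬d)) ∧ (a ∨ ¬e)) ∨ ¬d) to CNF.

(a ∨ ¬b) ∧ (a ∨ ¬d) ∧ (b ∨ ¬d) ∧ (a ∨ ¬e) ∧ d

¬(¬(((a ∧ b) ∨ (¬b ∧ ¬d)) ∧ (a ∨ ¬e)) ∨ ¬d)
≡ ¬¬(((a ∧ b) ∨ (¬b ∧ ¬d)) ∧ (a ∨ ¬e)) ∧ ¬¬d   (De Morgan)
≡ ((a ∧ b) ∨ (¬b ∧ ¬d)) ∧ (a ∨ ¬e) ∧ ¬¬d   (double negation)
≡ ((a ∧ b) ∨ (¬b ∧ ¬d)) ∧ (a ∨ ¬e) ∧ d   (double negation)
≡ (a ∨ ¬b) ∧ (a ∨ ¬d) ∧ (b ∨ ¬b) ∧ (b ∨ ¬d) ∧ (a ∨ ¬e) ∧ d   (distribute ∨ over ∧)
≡ (a ∨ ¬b) ∧ (a ∨ ¬d) ∧ (b ∨ ¬d) ∧ (a ∨ ¬e) ∧ d   (simplify)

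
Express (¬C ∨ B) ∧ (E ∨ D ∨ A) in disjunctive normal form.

(¬C ∧ E) ∨ (¬C ∧ D) ∨ (¬C ∧ A) ∨ (B ∧ E) ∨ (B ∧ D) ∨ (B ∧ A)

(¬C ∨ B) ∧ (E ∨ D ∨ A)
= (¬C ∧ E) ∨ (¬C ∧ D) ∨ (¬C ∧ A) ∨ (B ∧ E) ∨ (B ∧ D) ∨ (B ∧ A)   — distribute ∧ over ∨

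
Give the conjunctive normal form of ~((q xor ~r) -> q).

(q | ~r) & ~q

~((q xor ~r) -> q)
≡ ~(~(q xor ~r) | q)   (eliminate ->)
≡ ~(~((q | ~r) & ~(q & ~r)) | q)   (expand xor)
≡ ~~((q | ~r) & ~(q & ~r)) & ~q   (De Morgan)
≡ (q | ~r) & ~(q & ~r) & ~q   (double negation)
≡ (q | ~r) & (~q | ~~r) & ~q   (De Morgan)
≡ (q | ~r) & (~q | r) & ~q   (double negation)
≡ (q | ~r) & ~q   (simplify)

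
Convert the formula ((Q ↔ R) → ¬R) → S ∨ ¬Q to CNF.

¬Q ∨ R ∨ S

((Q ↔ R) → ¬R) → S ∨ ¬Q
⇔ ¬((Q ↔ R) → ¬R) ∨ S ∨ ¬Q   [eliminate →]
⇔ ¬(¬(Q ↔ R) ∨ ¬R) ∨ S ∨ ¬Q   [eliminate →]
⇔ ¬(¬((Q → R) ∧ (R → Q)) ∨ ¬R) ∨ S ∨ ¬Q   [eliminate ↔]
⇔ ¬(¬((¬Q ∨ R) ∧ (R → Q)) ∨ ¬R) ∨ S ∨ ¬Q   [eliminate →]
⇔ ¬(¬((¬Q ∨ R) ∧ (¬R ∨ Q)) ∨ ¬R) ∨ S ∨ ¬Q   [eliminate →]
⇔ ¬¬((¬Q ∨ R) ∧ (¬R ∨ Q)) ∧ ¬¬R ∨ S ∨ ¬Q   [De Morgan]
⇔ (¬Q ∨ R) ∧ (¬R ∨ Q) ∧ ¬¬R ∨ S ∨ ¬Q   [double negation]
⇔ (¬Q ∨ R) ∧ (¬R ∨ Q) ∧ R ∨ S ∨ ¬Q   [double negation]
⇔ (¬Q ∨ R ∨ S ∨ ¬Q) ∧ (¬R ∨ Q ∨ S ∨ ¬Q) ∧ (R ∨ S ∨ ¬Q)   [distribute ∨ over ∧]
⇔ ¬Q ∨ R ∨ S   [simplify]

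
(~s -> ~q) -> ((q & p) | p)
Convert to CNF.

(~s -> ~q) -> ((q & p) | p)
⇔ ~(~s -> ~q) | (q & p) | p   [eliminate ->]
⇔ ~(~~s | ~q) | (q & p) | p   [eliminate ->]
⇔ (~~~s & ~~q) | (q & p) | p   [De Morgan]
⇔ (~s & ~~q) | (q & p) | p   [double negation]
⇔ (~s & q) | (q & p) | p   [double negation]
⇔ (~s | q | p) & (~s | p | p) & (q | q | p) & (q | p | p)   [distribute | over &]
⇔ (~s | p) & (q | p)   [simplify]

(~s | p) & (q | p)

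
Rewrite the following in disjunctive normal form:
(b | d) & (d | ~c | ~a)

(b | d) & (d | ~c | ~a)
≡ (b & d) | (b & ~c) | (b & ~a) | (d & d) | (d & ~c) | (d & ~a)   [distribute & over |]
≡ (b & ~c) | (b & ~a) | d   [simplify]

(b & ~c) | (b & ~a) | d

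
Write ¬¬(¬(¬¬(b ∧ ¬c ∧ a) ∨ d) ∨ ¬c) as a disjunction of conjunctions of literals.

¬¬(¬(¬¬(b ∧ ¬c ∧ a) ∨ d) ∨ ¬c)
= ¬(¬¬(b ∧ ¬c ∧ a) ∨ d) ∨ ¬c
= (¬¬¬(b ∧ ¬c ∧ a) ∧ ¬d) ∨ ¬c
= (¬(b ∧ ¬c ∧ a) ∧ ¬d) ∨ ¬c
= ((¬b ∨ ¬¬c ∨ ¬a) ∧ ¬d) ∨ ¬c
= ((¬b ∨ c ∨ ¬a) ∧ ¬d) ∨ ¬c
= (¬b ∧ ¬d) ∨ (c ∧ ¬d) ∨ (¬a ∧ ¬d) ∨ ¬c

(¬b ∧ ¬d) ∨ (c ∧ ¬d) ∨ (¬a ∧ ¬d) ∨ ¬c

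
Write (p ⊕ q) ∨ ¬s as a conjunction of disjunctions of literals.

(p ∨ q ∨ ¬s) ∧ (¬p ∨ ¬q ∨ ¬s)

(p ⊕ q) ∨ ¬s
≡ ((p ∨ q) ∧ ¬(p ∧ q)) ∨ ¬s   [expand ⊕]
≡ ((p ∨ q) ∧ (¬p ∨ ¬q)) ∨ ¬s   [De Morgan]
≡ (p ∨ q ∨ ¬s) ∧ (¬p ∨ ¬q ∨ ¬s)   [distribute ∨ over ∧]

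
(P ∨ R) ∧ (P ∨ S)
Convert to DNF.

P ∨ (R ∧ S)

(P ∨ R) ∧ (P ∨ S)
≡ (P ∧ P) ∨ (P ∧ S) ∨ (R ∧ P) ∨ (R ∧ S)   [distribute ∧ over ∨]
≡ P ∨ (R ∧ S)   [simplify]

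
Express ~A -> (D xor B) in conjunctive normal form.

~A -> (D xor B)
= ~~A | (D xor B)   — eliminate ->
= ~~A | ((D | B) & ~(D & B))   — expand xor
= A | ((D | B) & ~(D & B))   — double negation
= A | ((D | B) & (~D | ~B))   — De Morgan
= (A | D | B) & (A | ~D | ~B)   — distribute | over &

(A | D | B) & (A | ~D | ~B)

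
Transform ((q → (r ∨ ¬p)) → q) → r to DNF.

¬q ∨ r

((q → (r ∨ ¬p)) → q) → r
⇔ ¬((q → (r ∨ ¬p)) → q) ∨ r   (eliminate →)
⇔ ¬(¬(q → (r ∨ ¬p)) ∨ q) ∨ r   (eliminate →)
⇔ ¬(¬(¬q ∨ r ∨ ¬p) ∨ q) ∨ r   (eliminate →)
⇔ (¬¬(¬q ∨ r ∨ ¬p) ∧ ¬q) ∨ r   (De Morgan)
⇔ ((¬q ∨ r ∨ ¬p) ∧ ¬q) ∨ r   (double negation)
⇔ (¬q ∧ ¬q) ∨ (r ∧ ¬q) ∨ (¬p ∧ ¬q) ∨ r   (distribute ∧ over ∨)
⇔ ¬q ∨ r   (simplify)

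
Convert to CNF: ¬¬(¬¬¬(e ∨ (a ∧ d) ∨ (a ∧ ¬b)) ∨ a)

¬e ∨ a

¬¬(¬¬¬(e ∨ (a ∧ d) ∨ (a ∧ ¬b)) ∨ a)
= ¬¬¬(e ∨ (a ∧ d) ∨ (a ∧ ¬b)) ∨ a   [double negation]
= ¬(e ∨ (a ∧ d) ∨ (a ∧ ¬b)) ∨ a   [double negation]
= (¬e ∧ ¬(a ∧ d) ∧ ¬(a ∧ ¬b)) ∨ a   [De Morgan]
= (¬e ∧ (¬a ∨ ¬d) ∧ ¬(a ∧ ¬b)) ∨ a   [De Morgan]
= (¬e ∧ (¬a ∨ ¬d) ∧ (¬a ∨ ¬¬b)) ∨ a   [De Morgan]
= (¬e ∧ (¬a ∨ ¬d) ∧ (¬a ∨ b)) ∨ a   [double negation]
= (¬e ∨ a) ∧ (¬a ∨ ¬d ∨ a) ∧ (¬a ∨ b ∨ a)   [distribute ∨ over ∧]
= ¬e ∨ a   [simplify]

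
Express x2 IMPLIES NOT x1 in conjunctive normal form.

NOT x2 OR NOT x1

x2 IMPLIES NOT x1
= NOT x2 OR NOT x1   (eliminate IMPLIES)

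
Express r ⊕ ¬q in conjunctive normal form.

r ⊕ ¬q
≡ (r ∨ ¬q) ∧ ¬(r ∧ ¬q)   [expand ⊕]
≡ (r ∨ ¬q) ∧ (¬r ∨ ¬¬q)   [De Morgan]
≡ (r ∨ ¬q) ∧ (¬r ∨ q)   [double negation]

(r ∨ ¬q) ∧ (¬r ∨ q)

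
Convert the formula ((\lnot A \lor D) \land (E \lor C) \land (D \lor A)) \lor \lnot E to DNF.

((\lnot A \lor D) \land (E \lor C) \land (D \lor A)) \lor \lnot E
⇔ (\lnot A \land E \land D) \lor (\lnot A \land E \land A) \lor (\lnot A \land C \land D) \lor (\lnot A \land C \land A) \lor (D \land E \land D) \lor (D \land E \land A) \lor (D \land C \land D) \lor (D \land C \land A) \lor \lnot E   [distribute \land over \lor]
⇔ (D \land E) \lor (D \land C) \lor \lnot E   [simplify]

(D \land E) \lor (D \land C) \lor \lnot E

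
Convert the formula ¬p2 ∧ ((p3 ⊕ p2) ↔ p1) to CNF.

¬p2 ∧ ((p3 ⊕ p2) ↔ p1)
= ¬p2 ∧ ((p3 ⊕ p2) → p1) ∧ (p1 → (p3 ⊕ p2))   [eliminate ↔]
= ¬p2 ∧ (¬(p3 ⊕ p2) ∨ p1) ∧ (p1 → (p3 ⊕ p2))   [eliminate →]
= ¬p2 ∧ (¬((p3 ∨ p2) ∧ ¬(p3 ∧ p2)) ∨ p1) ∧ (p1 → (p3 ⊕ p2))   [expand ⊕]
= ¬p2 ∧ (¬((p3 ∨ p2) ∧ ¬(p3 ∧ p2)) ∨ p1) ∧ (¬p1 ∨ (p3 ⊕ p2))   [eliminate →]
= ¬p2 ∧ (¬((p3 ∨ p2) ∧ ¬(p3 ∧ p2)) ∨ p1) ∧ (¬p1 ∨ ((p3 ∨ p2) ∧ ¬(p3 ∧ p2)))   [expand ⊕]
= ¬p2 ∧ (¬(p3 ∨ p2) ∨ ¬¬(p3 ∧ p2) ∨ p1) ∧ (¬p1 ∨ ((p3 ∨ p2) ∧ ¬(p3 ∧ p2)))   [De Morgan]
= ¬p2 ∧ ((¬p3 ∧ ¬p2) ∨ ¬¬(p3 ∧ p2) ∨ p1) ∧ (¬p1 ∨ ((p3 ∨ p2) ∧ ¬(p3 ∧ p2)))   [De Morgan]
= ¬p2 ∧ ((¬p3 ∧ ¬p2) ∨ (p3 ∧ p2) ∨ p1) ∧ (¬p1 ∨ ((p3 ∨ p2) ∧ ¬(p3 ∧ p2)))   [double negation]
= ¬p2 ∧ ((¬p3 ∧ ¬p2) ∨ (p3 ∧ p2) ∨ p1) ∧ (¬p1 ∨ ((p3 ∨ p2) ∧ (¬p3 ∨ ¬p2)))   [De Morgan]
= ¬p2 ∧ (¬p3 ∨ p3 ∨ p1) ∧ (¬p3 ∨ p2 ∨ p1) ∧ (¬p2 ∨ p3 ∨ p1) ∧ (¬p2 ∨ p2 ∨ p1) ∧ (¬p1 ∨ p3 ∨ p2) ∧ (¬p1 ∨ ¬p3 ∨ ¬p2)   [distribute ∨ over ∧]
= ¬p2 ∧ (¬p3 ∨ p2 ∨ p1) ∧ (¬p1 ∨ p3 ∨ p2)   [simplify]

¬p2 ∧ (¬p3 ∨ p2 ∨ p1) ∧ (¬p1 ∨ p3 ∨ p2)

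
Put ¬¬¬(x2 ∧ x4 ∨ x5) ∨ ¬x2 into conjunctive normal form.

(¬x2 ∨ ¬x4) ∧ (¬x5 ∨ ¬x2)

¬¬¬(x2 ∧ x4 ∨ x5) ∨ ¬x2
≡ ¬(x2 ∧ x4 ∨ x5) ∨ ¬x2   — double negation
≡ ¬(x2 ∧ x4) ∧ ¬x5 ∨ ¬x2   — De Morgan
≡ (¬x2 ∨ ¬x4) ∧ ¬x5 ∨ ¬x2   — De Morgan
≡ (¬x2 ∨ ¬x4 ∨ ¬x2) ∧ (¬x5 ∨ ¬x2)   — distribute ∨ over ∧
≡ (¬x2 ∨ ¬x4) ∧ (¬x5 ∨ ¬x2)   — simplify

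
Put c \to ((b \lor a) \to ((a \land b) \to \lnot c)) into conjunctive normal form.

c \to ((b \lor a) \to ((a \land b) \to \lnot c))
⇔ \lnot c \lor ((b \lor a) \to ((a \land b) \to \lnot c))   — eliminate \to
⇔ \lnot c \lor \lnot (b \lor a) \lor ((a \land b) \to \lnot c)   — eliminate \to
⇔ \lnot c \lor \lnot (b \lor a) \lor \lnot (a \land b) \lor \lnot c   — eliminate \to
⇔ \lnot c \lor (\lnot b \land \lnot a) \lor \lnot (a \land b) \lor \lnot c   — De Morgan
⇔ \lnot c \lor (\lnot b \land \lnot a) \lor \lnot a \lor \lnot b \lor \lnot c   — De Morgan
⇔ (\lnot c \lor \lnot b \lor \lnot a \lor \lnot b \lor \lnot c) \land (\lnot c \lor \lnot a \lor \lnot a \lor \lnot b \lor \lnot c)   — distribute \lor over \land
⇔ \lnot c \lor \lnot b \lor \lnot a   — simplify

\lnot c \lor \lnot b \lor \lnot a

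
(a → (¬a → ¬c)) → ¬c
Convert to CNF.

(a → (¬a → ¬c)) → ¬c
≡ ¬(a → (¬a → ¬c)) ∨ ¬c   [eliminate →]
≡ ¬(¬a ∨ (¬a → ¬c)) ∨ ¬c   [eliminate →]
≡ ¬(¬a ∨ ¬¬a ∨ ¬c) ∨ ¬c   [eliminate →]
≡ (¬¬a ∧ ¬¬¬a ∧ ¬¬c) ∨ ¬c   [De Morgan]
≡ (a ∧ ¬¬¬a ∧ ¬¬c) ∨ ¬c   [double negation]
≡ (a ∧ ¬a ∧ ¬¬c) ∨ ¬c   [double negation]
≡ (a ∧ ¬a ∧ c) ∨ ¬c   [double negation]
≡ (a ∨ ¬c) ∧ (¬a ∨ ¬c) ∧ (c ∨ ¬c)   [distribute ∨ over ∧]
≡ (a ∨ ¬c) ∧ (¬a ∨ ¬c)   [simplify]

(a ∨ ¬c) ∧ (¬a ∨ ¬c)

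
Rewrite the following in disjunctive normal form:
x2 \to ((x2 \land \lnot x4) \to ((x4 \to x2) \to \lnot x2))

\lnot x2 \lor x4

x2 \to ((x2 \land \lnot x4) \to ((x4 \to x2) \to \lnot x2))
= \lnot x2 \lor ((x2 \land \lnot x4) \to ((x4 \to x2) \to \lnot x2))   — eliminate \to
= \lnot x2 \lor \lnot (x2 \land \lnot x4) \lor ((x4 \to x2) \to \lnot x2)   — eliminate \to
= \lnot x2 \lor \lnot (x2 \land \lnot x4) \lor \lnot (x4 \to x2) \lor \lnot x2   — eliminate \to
= \lnot x2 \lor \lnot (x2 \land \lnot x4) \lor \lnot (\lnot x4 \lor x2) \lor \lnot x2   — eliminate \to
= \lnot x2 \lor \lnot x2 \lor \lnot \lnot x4 \lor \lnot (\lnot x4 \lor x2) \lor \lnot x2   — De Morgan
= \lnot x2 \lor \lnot x2 \lor x4 \lor \lnot (\lnot x4 \lor x2) \lor \lnot x2   — double negation
= \lnot x2 \lor \lnot x2 \lor x4 \lor (\lnot \lnot x4 \land \lnot x2) \lor \lnot x2   — De Morgan
= \lnot x2 \lor \lnot x2 \lor x4 \lor (x4 \land \lnot x2) \lor \lnot x2   — double negation
= \lnot x2 \lor x4   — simplify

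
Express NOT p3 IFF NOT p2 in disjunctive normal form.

NOT p3 IFF NOT p2
≡ (NOT p3 IMPLIES NOT p2) AND (NOT p2 IMPLIES NOT p3)
≡ (NOT NOT p3 OR NOT p2) AND (NOT p2 IMPLIES NOT p3)
≡ (NOT NOT p3 OR NOT p2) AND (NOT NOT p2 OR NOT p3)
≡ (p3 OR NOT p2) AND (NOT NOT p2 OR NOT p3)
≡ (p3 OR NOT p2) AND (p2 OR NOT p3)
≡ (p3 AND p2) OR (p3 AND NOT p3) OR (NOT p2 AND p2) OR (NOT p2 AND NOT p3)
≡ (p3 AND p2) OR (NOT p2 AND NOT p3)

(p3 AND p2) OR (NOT p2 AND NOT p3)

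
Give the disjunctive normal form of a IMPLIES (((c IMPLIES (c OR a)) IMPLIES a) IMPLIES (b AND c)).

a IMPLIES (((c IMPLIES (c OR a)) IMPLIES a) IMPLIES (b AND c))
= NOT a OR (((c IMPLIES (c OR a)) IMPLIES a) IMPLIES (b AND c))   [eliminate IMPLIES]
= NOT a OR NOT ((c IMPLIES (c OR a)) IMPLIES a) OR (b AND c)   [eliminate IMPLIES]
= NOT a OR NOT (NOT (c IMPLIES (c OR a)) OR a) OR (b AND c)   [eliminate IMPLIES]
= NOT a OR NOT (NOT (NOT c OR c OR a) OR a) OR (b AND c)   [eliminate IMPLIES]
= NOT a OR (NOT NOT (NOT c OR c OR a) AND NOT a) OR (b AND c)   [De Morgan]
= NOT a OR ((NOT c OR c OR a) AND NOT a) OR (b AND c)   [double negation]
= NOT a OR (NOT c AND NOT a) OR (c AND NOT a) OR (a AND NOT a) OR (b AND c)   [distribute AND over OR]
= NOT a OR (b AND c)   [simplify]

NOT a OR (b AND c)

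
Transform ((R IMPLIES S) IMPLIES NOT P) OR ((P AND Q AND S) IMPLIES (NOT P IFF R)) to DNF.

NOT P OR NOT Q OR NOT S OR (P AND NOT R)

((R IMPLIES S) IMPLIES NOT P) OR ((P AND Q AND S) IMPLIES (NOT P IFF R))
= NOT (R IMPLIES S) OR NOT P OR ((P AND Q AND S) IMPLIES (NOT P IFF R))   [eliminate IMPLIES]
= NOT (NOT R OR S) OR NOT P OR ((P AND Q AND S) IMPLIES (NOT P IFF R))   [eliminate IMPLIES]
= NOT (NOT R OR S) OR NOT P OR NOT (P AND Q AND S) OR (NOT P IFF R)   [eliminate IMPLIES]
= NOT (NOT R OR S) OR NOT P OR NOT (P AND Q AND S) OR ((NOT P IMPLIES R) AND (R IMPLIES NOT P))   [eliminate IFF]
= NOT (NOT R OR S) OR NOT P OR NOT (P AND Q AND S) OR ((NOT NOT P OR R) AND (R IMPLIES NOT P))   [eliminate IMPLIES]
= NOT (NOT R OR S) OR NOT P OR NOT (P AND Q AND S) OR ((NOT NOT P OR R) AND (NOT R OR NOT P))   [eliminate IMPLIES]
= (NOT NOT R AND NOT S) OR NOT P OR NOT (P AND Q AND S) OR ((NOT NOT P OR R) AND (NOT R OR NOT P))   [De Morgan]
= (R AND NOT S) OR NOT P OR NOT (P AND Q AND S) OR ((NOT NOT P OR R) AND (NOT R OR NOT P))   [double negation]
= (R AND NOT S) OR NOT P OR NOT P OR NOT Q OR NOT S OR ((NOT NOT P OR R) AND (NOT R OR NOT P))   [De Morgan]
= (R AND NOT S) OR NOT P OR NOT P OR NOT Q OR NOT S OR ((P OR R) AND (NOT R OR NOT P))   [double negation]
= (R AND NOT S) OR NOT P OR NOT P OR NOT Q OR NOT S OR (P AND NOT R) OR (P AND NOT P) OR (R AND NOT R) OR (R AND NOT P)   [distribute AND over OR]
= NOT P OR NOT Q OR NOT S OR (P AND NOT R)   [simplify]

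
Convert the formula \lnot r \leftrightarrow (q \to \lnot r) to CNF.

\lnot r \leftrightarrow (q \to \lnot r)
≡ (\lnot r \to (q \to \lnot r)) \land ((q \to \lnot r) \to \lnot r)   — eliminate \leftrightarrow
≡ (\lnot \lnot r \lor (q \to \lnot r)) \land ((q \to \lnot r) \to \lnot r)   — eliminate \to
≡ (\lnot \lnot r \lor \lnot q \lor \lnot r) \land ((q \to \lnot r) \to \lnot r)   — eliminate \to
≡ (\lnot \lnot r \lor \lnot q \lor \lnot r) \land (\lnot (q \to \lnot r) \lor \lnot r)   — eliminate \to
≡ (\lnot \lnot r \lor \lnot q \lor \lnot r) \land (\lnot (\lnot q \lor \lnot r) \lor \lnot r)   — eliminate \to
≡ (r \lor \lnot q \lor \lnot r) \land (\lnot (\lnot q \lor \lnot r) \lor \lnot r)   — double negation
≡ (r \lor \lnot q \lor \lnot r) \land ((\lnot \lnot q \land \lnot \lnot r) \lor \lnot r)   — De Morgan
≡ (r \lor \lnot q \lor \lnot r) \land ((q \land \lnot \lnot r) \lor \lnot r)   — double negation
≡ (r \lor \lnot q \lor \lnot r) \land ((q \land r) \lor \lnot r)   — double negation
≡ (r \lor \lnot q \lor \lnot r) \land (q \lor \lnot r) \land (r \lor \lnot r)   — distribute \lor over \land
≡ q \lor \lnot r   — simplify

q \lor \lnot r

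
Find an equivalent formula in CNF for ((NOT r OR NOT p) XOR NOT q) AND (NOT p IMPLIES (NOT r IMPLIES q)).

((NOT r OR NOT p) XOR NOT q) AND (NOT p IMPLIES (NOT r IMPLIES q))
⇔ (NOT r OR NOT p OR NOT q) AND NOT ((NOT r OR NOT p) AND NOT q) AND (NOT p IMPLIES (NOT r IMPLIES q))   [expand XOR]
⇔ (NOT r OR NOT p OR NOT q) AND NOT ((NOT r OR NOT p) AND NOT q) AND (NOT NOT p OR (NOT r IMPLIES q))   [eliminate IMPLIES]
⇔ (NOT r OR NOT p OR NOT q) AND NOT ((NOT r OR NOT p) AND NOT q) AND (NOT NOT p OR NOT NOT r OR q)   [eliminate IMPLIES]
⇔ (NOT r OR NOT p OR NOT q) AND (NOT (NOT r OR NOT p) OR NOT NOT q) AND (NOT NOT p OR NOT NOT r OR q)   [De Morgan]
⇔ (NOT r OR NOT p OR NOT q) AND ((NOT NOT r AND NOT NOT p) OR NOT NOT q) AND (NOT NOT p OR NOT NOT r OR q)   [De Morgan]
⇔ (NOT r OR NOT p OR NOT q) AND ((r AND NOT NOT p) OR NOT NOT q) AND (NOT NOT p OR NOT NOT r OR q)   [double negation]
⇔ (NOT r OR NOT p OR NOT q) AND ((r AND p) OR NOT NOT q) AND (NOT NOT p OR NOT NOT r OR q)   [double negation]
⇔ (NOT r OR NOT p OR NOT q) AND ((r AND p) OR q) AND (NOT NOT p OR NOT NOT r OR q)   [double negation]
⇔ (NOT r OR NOT p OR NOT q) AND ((r AND p) OR q) AND (p OR NOT NOT r OR q)   [double negation]
⇔ (NOT r OR NOT p OR NOT q) AND ((r AND p) OR q) AND (p OR r OR q)   [double negation]
⇔ (NOT r OR NOT p OR NOT q) AND (r OR q) AND (p OR q) AND (p OR r OR q)   [distribute OR over AND]
⇔ (NOT r OR NOT p OR NOT q) AND (r OR q) AND (p OR q)   [simplify]

(NOT r OR NOT p OR NOT q) AND (r OR q) AND (p OR q)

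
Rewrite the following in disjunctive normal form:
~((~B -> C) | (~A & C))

~B & ~C

~((~B -> C) | (~A & C))
= ~(~~B | C | (~A & C))   (eliminate ->)
= ~~~B & ~C & ~(~A & C)   (De Morgan)
= ~B & ~C & ~(~A & C)   (double negation)
= ~B & ~C & (~~A | ~C)   (De Morgan)
= ~B & ~C & (A | ~C)   (double negation)
= (~B & ~C & A) | (~B & ~C & ~C)   (distribute & over |)
= ~B & ~C   (simplify)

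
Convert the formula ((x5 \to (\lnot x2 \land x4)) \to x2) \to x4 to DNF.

(\lnot x5 \land \lnot x2) \lor x4

((x5 \to (\lnot x2 \land x4)) \to x2) \to x4
≡ \lnot ((x5 \to (\lnot x2 \land x4)) \to x2) \lor x4
≡ \lnot (\lnot (x5 \to (\lnot x2 \land x4)) \lor x2) \lor x4
≡ \lnot (\lnot (\lnot x5 \lor (\lnot x2 \land x4)) \lor x2) \lor x4
≡ (\lnot \lnot (\lnot x5 \lor (\lnot x2 \land x4)) \land \lnot x2) \lor x4
≡ ((\lnot x5 \lor (\lnot x2 \land x4)) \land \lnot x2) \lor x4
≡ (\lnot x5 \land \lnot x2) \lor (\lnot x2 \land x4 \land \lnot x2) \lor x4
≡ (\lnot x5 \land \lnot x2) \lor x4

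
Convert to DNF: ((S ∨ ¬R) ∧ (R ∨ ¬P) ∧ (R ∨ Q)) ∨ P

((S ∨ ¬R) ∧ (R ∨ ¬P) ∧ (R ∨ Q)) ∨ P
≡ (S ∧ R ∧ R) ∨ (S ∧ R ∧ Q) ∨ (S ∧ ¬P ∧ R) ∨ (S ∧ ¬P ∧ Q) ∨ (¬R ∧ R ∧ R) ∨ (¬R ∧ R ∧ Q) ∨ (¬R ∧ ¬P ∧ R) ∨ (¬R ∧ ¬P ∧ Q) ∨ P   (distribute ∧ over ∨)
≡ (S ∧ R) ∨ (S ∧ ¬P ∧ Q) ∨ (¬R ∧ ¬P ∧ Q) ∨ P   (simplify)

(S ∧ R) ∨ (S ∧ ¬P ∧ Q) ∨ (¬R ∧ ¬P ∧ Q) ∨ P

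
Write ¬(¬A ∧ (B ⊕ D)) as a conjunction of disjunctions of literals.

(A ∨ ¬B ∨ D) ∧ (A ∨ ¬D ∨ B)

¬(¬A ∧ (B ⊕ D))
= ¬(¬A ∧ (B ∨ D) ∧ ¬(B ∧ D))   [expand ⊕]
= ¬¬A ∨ ¬(B ∨ D) ∨ ¬¬(B ∧ D)   [De Morgan]
= A ∨ ¬(B ∨ D) ∨ ¬¬(B ∧ D)   [double negation]
= A ∨ (¬B ∧ ¬D) ∨ ¬¬(B ∧ D)   [De Morgan]
= A ∨ (¬B ∧ ¬D) ∨ (B ∧ D)   [double negation]
= (A ∨ ¬B ∨ B) ∧ (A ∨ ¬B ∨ D) ∧ (A ∨ ¬D ∨ B) ∧ (A ∨ ¬D ∨ D)   [distribute ∨ over ∧]
= (A ∨ ¬B ∨ D) ∧ (A ∨ ¬D ∨ B)   [simplify]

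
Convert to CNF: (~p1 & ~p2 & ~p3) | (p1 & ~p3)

(~p1 & ~p2 & ~p3) | (p1 & ~p3)
= (~p1 | p1) & (~p1 | ~p3) & (~p2 | p1) & (~p2 | ~p3) & (~p3 | p1) & (~p3 | ~p3)   (distribute | over &)
= (~p2 | p1) & ~p3   (simplify)

(~p2 | p1) & ~p3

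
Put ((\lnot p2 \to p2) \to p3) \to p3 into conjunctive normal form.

p2 \lor p3

((\lnot p2 \to p2) \to p3) \to p3
= \lnot ((\lnot p2 \to p2) \to p3) \lor p3
= \lnot (\lnot (\lnot p2 \to p2) \lor p3) \lor p3
= \lnot (\lnot (\lnot \lnot p2 \lor p2) \lor p3) \lor p3
= (\lnot \lnot (\lnot \lnot p2 \lor p2) \land \lnot p3) \lor p3
= ((\lnot \lnot p2 \lor p2) \land \lnot p3) \lor p3
= ((p2 \lor p2) \land \lnot p3) \lor p3
= (p2 \lor p2 \lor p3) \land (\lnot p3 \lor p3)
= p2 \lor p3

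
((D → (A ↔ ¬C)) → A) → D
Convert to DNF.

(¬D ∧ ¬A) ∨ (¬A ∧ C) ∨ D

((D → (A ↔ ¬C)) → A) → D
⇔ ¬((D → (A ↔ ¬C)) → A) ∨ D   — eliminate →
⇔ ¬(¬(D → (A ↔ ¬C)) ∨ A) ∨ D   — eliminate →
⇔ ¬(¬(¬D ∨ (A ↔ ¬C)) ∨ A) ∨ D   — eliminate →
⇔ ¬(¬(¬D ∨ ((A → ¬C) ∧ (¬C → A))) ∨ A) ∨ D   — eliminate ↔
⇔ ¬(¬(¬D ∨ ((¬A ∨ ¬C) ∧ (¬C → A))) ∨ A) ∨ D   — eliminate →
⇔ ¬(¬(¬D ∨ ((¬A ∨ ¬C) ∧ (¬¬C ∨ A))) ∨ A) ∨ D   — eliminate →
⇔ (¬¬(¬D ∨ ((¬A ∨ ¬C) ∧ (¬¬C ∨ A))) ∧ ¬A) ∨ D   — De Morgan
⇔ ((¬D ∨ ((¬A ∨ ¬C) ∧ (¬¬C ∨ A))) ∧ ¬A) ∨ D   — double negation
⇔ ((¬D ∨ ((¬A ∨ ¬C) ∧ (C ∨ A))) ∧ ¬A) ∨ D   — double negation
⇔ (¬D ∧ ¬A) ∨ (¬A ∧ C ∧ ¬A) ∨ (¬A ∧ A ∧ ¬A) ∨ (¬C ∧ C ∧ ¬A) ∨ (¬C ∧ A ∧ ¬A) ∨ D   — distribute ∧ over ∨
⇔ (¬D ∧ ¬A) ∨ (¬A ∧ C) ∨ D   — simplify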